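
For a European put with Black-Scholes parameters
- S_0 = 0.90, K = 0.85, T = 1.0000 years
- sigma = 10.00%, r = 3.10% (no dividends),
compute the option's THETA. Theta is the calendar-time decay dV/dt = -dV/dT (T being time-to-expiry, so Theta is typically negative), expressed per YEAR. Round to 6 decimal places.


Answer: Theta = -0.006451

Derivation:
d1 = 0.9315841384; d2 = 0.8315841384
phi(d1) = 0.2584991078; exp(-qT) = 1.0000000000; exp(-rT) = 0.9694755731
Theta = -S*exp(-qT)*phi(d1)*sigma/(2*sqrt(T)) + r*K*exp(-rT)*N(-d2) - q*S*exp(-qT)*N(-d1)
N(-d1) = 0.1757757417; N(-d2) = 0.2028218591; sqrt(T) = 1.0000000000
Term 1 = -0.9000 * 1.0000000000 * 0.2584991078 * 0.1000 / (2 * 1.0000000000) = -0.0116324599
Term 2 = 0.0310 * 0.8500 * 0.9694755731 * 0.2028218591 = 0.0051812226
Term 3 = 0 (no dividend yield, q = 0)
Theta = -0.0116324599 + (0.0051812226) + (0.0000000000) = -0.006451


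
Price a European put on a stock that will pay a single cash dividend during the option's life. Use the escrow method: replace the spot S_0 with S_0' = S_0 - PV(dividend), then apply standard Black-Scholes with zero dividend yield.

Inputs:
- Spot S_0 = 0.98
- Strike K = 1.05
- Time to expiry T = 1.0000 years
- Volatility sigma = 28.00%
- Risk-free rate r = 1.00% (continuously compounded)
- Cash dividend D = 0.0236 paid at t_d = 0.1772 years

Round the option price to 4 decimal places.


Answer: Price = 0.1575

Derivation:
PV(D) = D * exp(-r * t_d) = 0.0236 * 0.99822957 = 0.02355822
S_0' = S_0 - PV(D) = 0.9800 - 0.02355822 = 0.95644178
d1 = (ln(S_0'/K) + (r + sigma^2/2)*T) / (sigma*sqrt(T)) = -0.15759115
d2 = d1 - sigma*sqrt(T) = -0.43759115
exp(-rT) = 0.99004983
N(-d1) = 0.56261051; N(-d2) = 0.66915866
P = K * exp(-rT) * N(-d2) - S_0' * N(-d1) = 1.0500 * 0.99004983 * 0.66915866 - 0.95644178 * 0.56261051 = 0.1575


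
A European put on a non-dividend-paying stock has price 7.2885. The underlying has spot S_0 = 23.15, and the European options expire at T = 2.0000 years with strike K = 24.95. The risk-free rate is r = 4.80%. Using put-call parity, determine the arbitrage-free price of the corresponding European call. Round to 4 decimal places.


Put-call parity: C - P = S_0 * exp(-qT) - K * exp(-rT).
S_0 * exp(-qT) = 23.1500 * 1.00000000 = 23.15000000
K * exp(-rT) = 24.9500 * 0.90846402 = 22.66617720
C = P + S*exp(-qT) - K*exp(-rT)
C = 7.2885 + 23.15000000 - 22.66617720 = 7.7723

Answer: Call price = 7.7723


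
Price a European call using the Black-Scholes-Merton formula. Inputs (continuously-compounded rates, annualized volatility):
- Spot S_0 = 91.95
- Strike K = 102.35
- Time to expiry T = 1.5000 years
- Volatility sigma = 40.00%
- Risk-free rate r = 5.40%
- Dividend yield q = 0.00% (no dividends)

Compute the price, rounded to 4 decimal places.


Answer: Price = 16.8353

Derivation:
d1 = (ln(S/K) + (r - q + 0.5*sigma^2) * T) / (sigma * sqrt(T)) = 0.19156365
d2 = d1 - sigma * sqrt(T) = -0.29833430
exp(-rT) = 0.92219369; exp(-qT) = 1.00000000
C = S_0 * exp(-qT) * N(d1) - K * exp(-rT) * N(d2)
N(d1) = 0.57595799; N(d2) = 0.38272401
C = 91.9500 * 1.00000000 * 0.57595799 - 102.3500 * 0.92219369 * 0.38272401 = 16.8353


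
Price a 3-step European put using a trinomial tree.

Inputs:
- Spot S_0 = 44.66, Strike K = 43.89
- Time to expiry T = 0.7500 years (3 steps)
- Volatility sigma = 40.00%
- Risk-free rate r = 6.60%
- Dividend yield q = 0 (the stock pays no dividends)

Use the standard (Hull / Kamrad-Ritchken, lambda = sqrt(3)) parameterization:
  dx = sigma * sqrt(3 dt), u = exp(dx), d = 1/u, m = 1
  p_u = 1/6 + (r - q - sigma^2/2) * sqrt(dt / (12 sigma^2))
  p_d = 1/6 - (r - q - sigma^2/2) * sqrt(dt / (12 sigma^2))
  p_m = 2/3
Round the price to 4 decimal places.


dt = T/N = 0.250000; dx = sigma*sqrt(3*dt) = 0.346410
u = exp(dx) = 1.413982; d = 1/u = 0.707222
p_u = 0.161615, p_m = 0.666667, p_d = 0.171718
Discount per step: exp(-r*dt) = 0.983635
Stock lattice S(k, j) with j the centered position index:
  k=0: S(0,+0) = 44.6600
  k=1: S(1,-1) = 31.5846; S(1,+0) = 44.6600; S(1,+1) = 63.1485
  k=2: S(2,-2) = 22.3373; S(2,-1) = 31.5846; S(2,+0) = 44.6600; S(2,+1) = 63.1485; S(2,+2) = 89.2908
  k=3: S(3,-3) = 15.7974; S(3,-2) = 22.3373; S(3,-1) = 31.5846; S(3,+0) = 44.6600; S(3,+1) = 63.1485; S(3,+2) = 89.2908; S(3,+3) = 126.2556
Terminal payoffs V(N, j) = max(K - S_T, 0):
  V(3,-3) = 28.092562; V(3,-2) = 21.552700; V(3,-1) = 12.305450; V(3,+0) = 0.000000; V(3,+1) = 0.000000; V(3,+2) = 0.000000; V(3,+3) = 0.000000
Backward induction: V(k, j) = exp(-r*dt) * [p_u * V(k+1, j+1) + p_m * V(k+1, j) + p_d * V(k+1, j-1)]
  V(2,-2) = exp(-r*dt) * [p_u*12.305450 + p_m*21.552700 + p_d*28.092562] = 20.834600
  V(2,-1) = exp(-r*dt) * [p_u*0.000000 + p_m*12.305450 + p_d*21.552700] = 11.709815
  V(2,+0) = exp(-r*dt) * [p_u*0.000000 + p_m*0.000000 + p_d*12.305450] = 2.078494
  V(2,+1) = exp(-r*dt) * [p_u*0.000000 + p_m*0.000000 + p_d*0.000000] = 0.000000
  V(2,+2) = exp(-r*dt) * [p_u*0.000000 + p_m*0.000000 + p_d*0.000000] = 0.000000
  V(1,-1) = exp(-r*dt) * [p_u*2.078494 + p_m*11.709815 + p_d*20.834600] = 11.528349
  V(1,+0) = exp(-r*dt) * [p_u*0.000000 + p_m*2.078494 + p_d*11.709815] = 3.340872
  V(1,+1) = exp(-r*dt) * [p_u*0.000000 + p_m*0.000000 + p_d*2.078494] = 0.351075
  V(0,+0) = exp(-r*dt) * [p_u*0.351075 + p_m*3.340872 + p_d*11.528349] = 4.193845

Answer: Price = V(0,0) = 4.1938


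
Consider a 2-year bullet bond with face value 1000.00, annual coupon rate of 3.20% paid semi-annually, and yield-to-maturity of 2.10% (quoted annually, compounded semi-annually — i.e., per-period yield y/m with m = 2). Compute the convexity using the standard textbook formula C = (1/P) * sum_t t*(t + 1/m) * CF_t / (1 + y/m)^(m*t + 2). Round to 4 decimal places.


Coupon per period c = face * coupon_rate / m = 16.000000
Periods per year m = 2; per-period yield y/m = 0.010500
Number of cashflows N = 4
Cashflows (t years, CF_t, discount factor 1/(1+y/m)^(m*t), PV):
  t = 0.5000: CF_t = 16.000000, DF = 0.989609, PV = 15.833746
  t = 1.0000: CF_t = 16.000000, DF = 0.979326, PV = 15.669219
  t = 1.5000: CF_t = 16.000000, DF = 0.969150, PV = 15.506402
  t = 2.0000: CF_t = 1016.000000, DF = 0.959080, PV = 974.425042
Price P = sum_t PV_t = 1021.434408
Convexity numerator sum_t t*(t + 1/m) * CF_t / (1+y/m)^(m*t + 2):
  t = 0.5000: term = 7.753201
  t = 1.0000: term = 23.017914
  t = 1.5000: term = 45.557475
  t = 2.0000: term = 4771.399769
Convexity = (1/P) * sum = 4847.728359 / 1021.434408 = 4.746001

Answer: Convexity = 4.7460


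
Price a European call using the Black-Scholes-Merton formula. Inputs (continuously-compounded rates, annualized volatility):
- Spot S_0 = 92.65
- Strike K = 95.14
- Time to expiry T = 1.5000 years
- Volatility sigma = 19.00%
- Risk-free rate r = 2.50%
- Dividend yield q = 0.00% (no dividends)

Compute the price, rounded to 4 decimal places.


d1 = (ln(S/K) + (r - q + 0.5*sigma^2) * T) / (sigma * sqrt(T)) = 0.16353336
d2 = d1 - sigma * sqrt(T) = -0.06916817
exp(-rT) = 0.96319442; exp(-qT) = 1.00000000
C = S_0 * exp(-qT) * N(d1) - K * exp(-rT) * N(d2)
N(d1) = 0.56495074; N(d2) = 0.47242788
C = 92.6500 * 1.00000000 * 0.56495074 - 95.1400 * 0.96319442 * 0.47242788 = 9.0502

Answer: Price = 9.0502


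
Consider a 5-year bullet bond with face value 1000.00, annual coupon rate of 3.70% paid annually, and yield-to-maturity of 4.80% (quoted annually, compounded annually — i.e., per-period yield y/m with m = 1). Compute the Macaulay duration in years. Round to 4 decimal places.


Answer: Macaulay duration = 4.6458 years

Derivation:
Coupon per period c = face * coupon_rate / m = 37.000000
Periods per year m = 1; per-period yield y/m = 0.048000
Number of cashflows N = 5
Cashflows (t years, CF_t, discount factor 1/(1+y/m)^(m*t), PV):
  t = 1.0000: CF_t = 37.000000, DF = 0.954198, PV = 35.305344
  t = 2.0000: CF_t = 37.000000, DF = 0.910495, PV = 33.688305
  t = 3.0000: CF_t = 37.000000, DF = 0.868793, PV = 32.145329
  t = 4.0000: CF_t = 37.000000, DF = 0.829001, PV = 30.673024
  t = 5.0000: CF_t = 1037.000000, DF = 0.791031, PV = 820.299304
Price P = sum_t PV_t = 952.111306
Macaulay numerator sum_t t * PV_t:
  t * PV_t at t = 1.0000: 35.305344
  t * PV_t at t = 2.0000: 67.376610
  t * PV_t at t = 3.0000: 96.435987
  t * PV_t at t = 4.0000: 122.692096
  t * PV_t at t = 5.0000: 4101.496521
Macaulay duration D = (sum_t t * PV_t) / P = 4423.306557 / 952.111306 = 4.645787


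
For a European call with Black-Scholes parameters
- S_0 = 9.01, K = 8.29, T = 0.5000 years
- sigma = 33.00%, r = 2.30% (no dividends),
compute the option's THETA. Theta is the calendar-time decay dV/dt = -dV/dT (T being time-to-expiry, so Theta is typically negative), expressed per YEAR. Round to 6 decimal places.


Answer: Theta = -0.847304

Derivation:
d1 = 0.5228737626; d2 = 0.2895285248
phi(d1) = 0.3479706927; exp(-qT) = 1.0000000000; exp(-rT) = 0.9885658722
Theta = -S*exp(-qT)*phi(d1)*sigma/(2*sqrt(T)) - r*K*exp(-rT)*N(d2) + q*S*exp(-qT)*N(d1)
N(d1) = 0.6994689479; N(d2) = 0.6139115228; sqrt(T) = 0.7071067812
Term 1 = -9.0100 * 1.0000000000 * 0.3479706927 * 0.3300 / (2 * 0.7071067812) = -0.7315877093
Term 2 = -0.0230 * 8.2900 * 0.9885658722 * 0.6139115228 = -0.1157160938
Term 3 = 0 (no dividend yield, q = 0)
Theta = -0.7315877093 + (-0.1157160938) + (0.0000000000) = -0.847304


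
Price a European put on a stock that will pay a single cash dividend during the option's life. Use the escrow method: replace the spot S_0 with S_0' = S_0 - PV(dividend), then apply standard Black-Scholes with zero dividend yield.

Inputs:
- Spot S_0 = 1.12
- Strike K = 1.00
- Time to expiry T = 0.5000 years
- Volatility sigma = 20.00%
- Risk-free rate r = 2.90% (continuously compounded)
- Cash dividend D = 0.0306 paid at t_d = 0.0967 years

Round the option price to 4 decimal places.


Answer: Price = 0.0206

Derivation:
PV(D) = D * exp(-r * t_d) = 0.0306 * 0.99719963 = 0.03051431
S_0' = S_0 - PV(D) = 1.1200 - 0.03051431 = 1.08948569
d1 = (ln(S_0'/K) + (r + sigma^2/2)*T) / (sigma*sqrt(T)) = 0.77927228
d2 = d1 - sigma*sqrt(T) = 0.63785092
exp(-rT) = 0.98560462
N(-d1) = 0.21790967; N(-d2) = 0.26178536
P = K * exp(-rT) * N(-d2) - S_0' * N(-d1) = 1.0000 * 0.98560462 * 0.26178536 - 1.08948569 * 0.21790967 = 0.0206


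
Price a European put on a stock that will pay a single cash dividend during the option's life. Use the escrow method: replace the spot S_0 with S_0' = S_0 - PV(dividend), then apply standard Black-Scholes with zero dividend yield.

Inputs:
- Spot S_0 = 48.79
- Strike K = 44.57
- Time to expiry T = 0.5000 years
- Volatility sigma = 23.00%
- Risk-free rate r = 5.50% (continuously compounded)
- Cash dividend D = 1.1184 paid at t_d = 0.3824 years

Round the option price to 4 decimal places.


PV(D) = D * exp(-r * t_d) = 1.1184 * 0.97918763 = 1.09512345
S_0' = S_0 - PV(D) = 48.7900 - 1.09512345 = 47.69487655
d1 = (ln(S_0'/K) + (r + sigma^2/2)*T) / (sigma*sqrt(T)) = 0.66706606
d2 = d1 - sigma*sqrt(T) = 0.50443150
exp(-rT) = 0.97287468
N(-d1) = 0.25236497; N(-d2) = 0.30697909
P = K * exp(-rT) * N(-d2) - S_0' * N(-d1) = 44.5700 * 0.97287468 * 0.30697909 - 47.69487655 * 0.25236497 = 1.2744

Answer: Price = 1.2744


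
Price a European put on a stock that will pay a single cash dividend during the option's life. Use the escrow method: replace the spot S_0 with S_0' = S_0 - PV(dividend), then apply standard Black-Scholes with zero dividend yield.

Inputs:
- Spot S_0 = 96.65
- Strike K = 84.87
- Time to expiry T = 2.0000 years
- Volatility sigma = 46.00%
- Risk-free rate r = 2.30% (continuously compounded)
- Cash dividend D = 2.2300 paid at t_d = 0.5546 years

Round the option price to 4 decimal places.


Answer: Price = 16.2743

Derivation:
PV(D) = D * exp(-r * t_d) = 2.2300 * 0.98732521 = 2.20173522
S_0' = S_0 - PV(D) = 96.6500 - 2.20173522 = 94.44826478
d1 = (ln(S_0'/K) + (r + sigma^2/2)*T) / (sigma*sqrt(T)) = 0.56035376
d2 = d1 - sigma*sqrt(T) = -0.09018448
exp(-rT) = 0.95504196
N(-d1) = 0.28761908; N(-d2) = 0.53592969
P = K * exp(-rT) * N(-d2) - S_0' * N(-d1) = 84.8700 * 0.95504196 * 0.53592969 - 94.44826478 * 0.28761908 = 16.2743


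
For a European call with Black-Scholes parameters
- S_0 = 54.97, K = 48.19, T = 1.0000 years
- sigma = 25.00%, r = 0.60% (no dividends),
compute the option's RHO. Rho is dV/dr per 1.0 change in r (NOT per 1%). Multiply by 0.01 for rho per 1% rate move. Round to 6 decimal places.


d1 = 0.6755442049; d2 = 0.4255442049
phi(d1) = 0.3175504678; exp(-qT) = 1.0000000000; exp(-rT) = 0.9940179641
N(d2) = 0.6647799979
Rho = K*T*exp(-rT)*N(d2) = 48.1900 * 1.0000 * 0.9940179641 * 0.6647799979 = 31.844109

Answer: Rho = 31.844109


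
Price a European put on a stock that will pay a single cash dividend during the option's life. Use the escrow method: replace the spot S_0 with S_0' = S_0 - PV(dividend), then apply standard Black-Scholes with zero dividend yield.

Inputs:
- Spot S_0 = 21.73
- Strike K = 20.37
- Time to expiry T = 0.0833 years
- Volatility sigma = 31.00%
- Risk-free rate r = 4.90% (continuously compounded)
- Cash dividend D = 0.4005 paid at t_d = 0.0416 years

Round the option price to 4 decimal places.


PV(D) = D * exp(-r * t_d) = 0.4005 * 0.99796368 = 0.39968445
S_0' = S_0 - PV(D) = 21.7300 - 0.39968445 = 21.33031555
d1 = (ln(S_0'/K) + (r + sigma^2/2)*T) / (sigma*sqrt(T)) = 0.60522542
d2 = d1 - sigma*sqrt(T) = 0.51575403
exp(-rT) = 0.99592662
N(-d1) = 0.27251461; N(-d2) = 0.30301311
P = K * exp(-rT) * N(-d2) - S_0' * N(-d1) = 20.3700 * 0.99592662 * 0.30301311 - 21.33031555 * 0.27251461 = 0.3344

Answer: Price = 0.3344


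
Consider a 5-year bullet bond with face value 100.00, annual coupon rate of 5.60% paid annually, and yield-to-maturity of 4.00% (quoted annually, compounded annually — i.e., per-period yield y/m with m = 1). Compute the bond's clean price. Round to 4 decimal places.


Answer: Price = 107.1229

Derivation:
Coupon per period c = face * coupon_rate / m = 5.600000
Periods per year m = 1; per-period yield y/m = 0.040000
Number of cashflows N = 5
Cashflows (t years, CF_t, discount factor 1/(1+y/m)^(m*t), PV):
  t = 1.0000: CF_t = 5.600000, DF = 0.961538, PV = 5.384615
  t = 2.0000: CF_t = 5.600000, DF = 0.924556, PV = 5.177515
  t = 3.0000: CF_t = 5.600000, DF = 0.888996, PV = 4.978380
  t = 4.0000: CF_t = 5.600000, DF = 0.854804, PV = 4.786903
  t = 5.0000: CF_t = 105.600000, DF = 0.821927, PV = 86.795502
Price P = sum_t PV_t = 107.122916


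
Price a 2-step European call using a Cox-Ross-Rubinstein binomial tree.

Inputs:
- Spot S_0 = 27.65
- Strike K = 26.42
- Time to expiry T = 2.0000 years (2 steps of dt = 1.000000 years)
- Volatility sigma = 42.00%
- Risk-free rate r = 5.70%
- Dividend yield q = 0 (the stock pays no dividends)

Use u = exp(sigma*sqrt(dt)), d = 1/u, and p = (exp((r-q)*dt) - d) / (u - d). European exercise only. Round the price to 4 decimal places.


dt = T/N = 1.000000
u = exp(sigma*sqrt(dt)) = 1.521962; d = 1/u = 0.657047
p = (exp((r-q)*dt) - d) / (u - d) = 0.464334
Discount per step: exp(-r*dt) = 0.944594
Stock lattice S(k, i) with i counting down-moves:
  k=0: S(0,0) = 27.6500
  k=1: S(1,0) = 42.0822; S(1,1) = 18.1673
  k=2: S(2,0) = 64.0475; S(2,1) = 27.6500; S(2,2) = 11.9368
Terminal payoffs V(N, i) = max(S_T - K, 0):
  V(2,0) = 37.627547; V(2,1) = 1.230000; V(2,2) = 0.000000
Backward induction: V(k, i) = exp(-r*dt) * [p * V(k+1, i) + (1-p) * V(k+1, i+1)].
  V(1,0) = exp(-r*dt) * [p*37.627547 + (1-p)*1.230000] = 17.126062
  V(1,1) = exp(-r*dt) * [p*1.230000 + (1-p)*0.000000] = 0.539486
  V(0,0) = exp(-r*dt) * [p*17.126062 + (1-p)*0.539486] = 7.784580

Answer: Price = V(0,0) = 7.7846


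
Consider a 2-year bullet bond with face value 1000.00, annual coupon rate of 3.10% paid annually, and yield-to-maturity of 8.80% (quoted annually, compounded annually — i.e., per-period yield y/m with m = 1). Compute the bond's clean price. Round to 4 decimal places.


Answer: Price = 899.4580

Derivation:
Coupon per period c = face * coupon_rate / m = 31.000000
Periods per year m = 1; per-period yield y/m = 0.088000
Number of cashflows N = 2
Cashflows (t years, CF_t, discount factor 1/(1+y/m)^(m*t), PV):
  t = 1.0000: CF_t = 31.000000, DF = 0.919118, PV = 28.492647
  t = 2.0000: CF_t = 1031.000000, DF = 0.844777, PV = 870.965344
Price P = sum_t PV_t = 899.457991


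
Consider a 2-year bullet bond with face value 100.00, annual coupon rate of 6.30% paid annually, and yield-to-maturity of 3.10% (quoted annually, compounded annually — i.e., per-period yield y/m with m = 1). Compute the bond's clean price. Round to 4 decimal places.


Answer: Price = 106.1142

Derivation:
Coupon per period c = face * coupon_rate / m = 6.300000
Periods per year m = 1; per-period yield y/m = 0.031000
Number of cashflows N = 2
Cashflows (t years, CF_t, discount factor 1/(1+y/m)^(m*t), PV):
  t = 1.0000: CF_t = 6.300000, DF = 0.969932, PV = 6.110572
  t = 2.0000: CF_t = 106.300000, DF = 0.940768, PV = 100.003669
Price P = sum_t PV_t = 106.114241


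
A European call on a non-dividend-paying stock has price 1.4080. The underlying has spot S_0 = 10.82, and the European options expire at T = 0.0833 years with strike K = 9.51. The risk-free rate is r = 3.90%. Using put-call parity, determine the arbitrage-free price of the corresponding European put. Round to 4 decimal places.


Put-call parity: C - P = S_0 * exp(-qT) - K * exp(-rT).
S_0 * exp(-qT) = 10.8200 * 1.00000000 = 10.82000000
K * exp(-rT) = 9.5100 * 0.99675657 = 9.47915499
P = C - S*exp(-qT) + K*exp(-rT)
P = 1.4080 - 10.82000000 + 9.47915499 = 0.0672

Answer: Put price = 0.0672


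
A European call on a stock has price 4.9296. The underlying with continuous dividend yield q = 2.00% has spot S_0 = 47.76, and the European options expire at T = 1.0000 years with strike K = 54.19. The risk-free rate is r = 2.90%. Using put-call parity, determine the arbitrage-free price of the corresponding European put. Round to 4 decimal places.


Put-call parity: C - P = S_0 * exp(-qT) - K * exp(-rT).
S_0 * exp(-qT) = 47.7600 * 0.98019867 = 46.81428864
K * exp(-rT) = 54.1900 * 0.97141646 = 52.64105821
P = C - S*exp(-qT) + K*exp(-rT)
P = 4.9296 - 46.81428864 + 52.64105821 = 10.7564

Answer: Put price = 10.7564


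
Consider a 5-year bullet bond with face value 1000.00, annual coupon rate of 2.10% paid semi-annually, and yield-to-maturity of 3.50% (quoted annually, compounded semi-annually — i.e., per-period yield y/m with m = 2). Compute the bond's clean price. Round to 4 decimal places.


Coupon per period c = face * coupon_rate / m = 10.500000
Periods per year m = 2; per-period yield y/m = 0.017500
Number of cashflows N = 10
Cashflows (t years, CF_t, discount factor 1/(1+y/m)^(m*t), PV):
  t = 0.5000: CF_t = 10.500000, DF = 0.982801, PV = 10.319410
  t = 1.0000: CF_t = 10.500000, DF = 0.965898, PV = 10.141927
  t = 1.5000: CF_t = 10.500000, DF = 0.949285, PV = 9.967495
  t = 2.0000: CF_t = 10.500000, DF = 0.932959, PV = 9.796064
  t = 2.5000: CF_t = 10.500000, DF = 0.916913, PV = 9.627582
  t = 3.0000: CF_t = 10.500000, DF = 0.901143, PV = 9.461997
  t = 3.5000: CF_t = 10.500000, DF = 0.885644, PV = 9.299260
  t = 4.0000: CF_t = 10.500000, DF = 0.870412, PV = 9.139322
  t = 4.5000: CF_t = 10.500000, DF = 0.855441, PV = 8.982134
  t = 5.0000: CF_t = 1010.500000, DF = 0.840729, PV = 849.556249
Price P = sum_t PV_t = 936.291440

Answer: Price = 936.2914


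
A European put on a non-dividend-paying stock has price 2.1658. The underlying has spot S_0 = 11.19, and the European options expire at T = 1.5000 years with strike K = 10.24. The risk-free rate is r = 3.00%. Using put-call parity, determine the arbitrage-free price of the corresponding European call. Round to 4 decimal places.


Answer: Call price = 3.5664

Derivation:
Put-call parity: C - P = S_0 * exp(-qT) - K * exp(-rT).
S_0 * exp(-qT) = 11.1900 * 1.00000000 = 11.19000000
K * exp(-rT) = 10.2400 * 0.95599748 = 9.78941421
C = P + S*exp(-qT) - K*exp(-rT)
C = 2.1658 + 11.19000000 - 9.78941421 = 3.5664


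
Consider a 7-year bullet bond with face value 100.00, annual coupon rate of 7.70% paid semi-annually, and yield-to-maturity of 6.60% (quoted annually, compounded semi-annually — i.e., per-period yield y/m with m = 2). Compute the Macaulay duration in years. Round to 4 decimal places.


Coupon per period c = face * coupon_rate / m = 3.850000
Periods per year m = 2; per-period yield y/m = 0.033000
Number of cashflows N = 14
Cashflows (t years, CF_t, discount factor 1/(1+y/m)^(m*t), PV):
  t = 0.5000: CF_t = 3.850000, DF = 0.968054, PV = 3.727009
  t = 1.0000: CF_t = 3.850000, DF = 0.937129, PV = 3.607946
  t = 1.5000: CF_t = 3.850000, DF = 0.907192, PV = 3.492688
  t = 2.0000: CF_t = 3.850000, DF = 0.878211, PV = 3.381111
  t = 2.5000: CF_t = 3.850000, DF = 0.850156, PV = 3.273099
  t = 3.0000: CF_t = 3.850000, DF = 0.822997, PV = 3.168537
  t = 3.5000: CF_t = 3.850000, DF = 0.796705, PV = 3.067316
  t = 4.0000: CF_t = 3.850000, DF = 0.771254, PV = 2.969328
  t = 4.5000: CF_t = 3.850000, DF = 0.746616, PV = 2.874470
  t = 5.0000: CF_t = 3.850000, DF = 0.722764, PV = 2.782643
  t = 5.5000: CF_t = 3.850000, DF = 0.699675, PV = 2.693749
  t = 6.0000: CF_t = 3.850000, DF = 0.677323, PV = 2.607695
  t = 6.5000: CF_t = 3.850000, DF = 0.655686, PV = 2.524391
  t = 7.0000: CF_t = 103.850000, DF = 0.634739, PV = 65.917693
Price P = sum_t PV_t = 106.087676
Macaulay numerator sum_t t * PV_t:
  t * PV_t at t = 0.5000: 1.863504
  t * PV_t at t = 1.0000: 3.607946
  t * PV_t at t = 1.5000: 5.239032
  t * PV_t at t = 2.0000: 6.762222
  t * PV_t at t = 2.5000: 8.182747
  t * PV_t at t = 3.0000: 9.505611
  t * PV_t at t = 3.5000: 10.735605
  t * PV_t at t = 4.0000: 11.877312
  t * PV_t at t = 4.5000: 12.935117
  t * PV_t at t = 5.0000: 13.913216
  t * PV_t at t = 5.5000: 14.815622
  t * PV_t at t = 6.0000: 15.646173
  t * PV_t at t = 6.5000: 16.408539
  t * PV_t at t = 7.0000: 461.423851
Macaulay duration D = (sum_t t * PV_t) / P = 592.916497 / 106.087676 = 5.588929

Answer: Macaulay duration = 5.5889 years


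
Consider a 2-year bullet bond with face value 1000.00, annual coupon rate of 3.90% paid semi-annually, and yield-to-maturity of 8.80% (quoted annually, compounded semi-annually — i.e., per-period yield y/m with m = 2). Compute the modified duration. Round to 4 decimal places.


Answer: Modified duration = 1.8585

Derivation:
Coupon per period c = face * coupon_rate / m = 19.500000
Periods per year m = 2; per-period yield y/m = 0.044000
Number of cashflows N = 4
Cashflows (t years, CF_t, discount factor 1/(1+y/m)^(m*t), PV):
  t = 0.5000: CF_t = 19.500000, DF = 0.957854, PV = 18.678161
  t = 1.0000: CF_t = 19.500000, DF = 0.917485, PV = 17.890959
  t = 1.5000: CF_t = 19.500000, DF = 0.878817, PV = 17.136934
  t = 2.0000: CF_t = 1019.500000, DF = 0.841779, PV = 858.193529
Price P = sum_t PV_t = 911.899582
First compute Macaulay numerator sum_t t * PV_t:
  t * PV_t at t = 0.5000: 9.339080
  t * PV_t at t = 1.0000: 17.890959
  t * PV_t at t = 1.5000: 25.705400
  t * PV_t at t = 2.0000: 1716.387058
Macaulay duration D = 1769.322497 / 911.899582 = 1.940260
Modified duration = D / (1 + y/m) = 1.940260 / (1 + 0.044000) = 1.858487


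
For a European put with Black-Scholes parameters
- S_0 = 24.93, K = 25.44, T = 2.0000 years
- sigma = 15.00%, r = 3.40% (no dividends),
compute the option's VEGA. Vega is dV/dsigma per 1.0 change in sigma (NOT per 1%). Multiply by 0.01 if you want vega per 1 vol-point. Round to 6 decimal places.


d1 = 0.3311577116; d2 = 0.1190256773
phi(d1) = 0.3776561142; exp(-qT) = 1.0000000000; exp(-rT) = 0.9342604736
Vega = S * exp(-qT) * phi(d1) * sqrt(T) = 24.9300 * 1.0000000000 * 0.3776561142 * 1.4142135624 = 13.314774

Answer: Vega = 13.314774


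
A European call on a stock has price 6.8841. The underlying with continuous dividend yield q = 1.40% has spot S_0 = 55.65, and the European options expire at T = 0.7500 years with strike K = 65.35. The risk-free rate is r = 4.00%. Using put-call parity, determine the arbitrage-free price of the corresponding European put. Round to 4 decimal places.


Put-call parity: C - P = S_0 * exp(-qT) - K * exp(-rT).
S_0 * exp(-qT) = 55.6500 * 0.98955493 = 55.06873200
K * exp(-rT) = 65.3500 * 0.97044553 = 63.41861562
P = C - S*exp(-qT) + K*exp(-rT)
P = 6.8841 - 55.06873200 + 63.41861562 = 15.2340

Answer: Put price = 15.2340


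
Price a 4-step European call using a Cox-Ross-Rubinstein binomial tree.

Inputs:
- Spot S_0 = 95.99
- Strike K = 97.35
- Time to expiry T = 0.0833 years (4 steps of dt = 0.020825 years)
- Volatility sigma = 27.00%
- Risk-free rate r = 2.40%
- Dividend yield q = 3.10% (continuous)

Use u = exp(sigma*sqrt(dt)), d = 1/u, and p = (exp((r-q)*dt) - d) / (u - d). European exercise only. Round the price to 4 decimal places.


Answer: Price = V(0,0) = 2.3693

Derivation:
dt = T/N = 0.020825
u = exp(sigma*sqrt(dt)) = 1.039732; d = 1/u = 0.961786
p = (exp((r-q)*dt) - d) / (u - d) = 0.488390
Discount per step: exp(-r*dt) = 0.999500
Stock lattice S(k, i) with i counting down-moves:
  k=0: S(0,0) = 95.9900
  k=1: S(1,0) = 99.8039; S(1,1) = 92.3218
  k=2: S(2,0) = 103.7694; S(2,1) = 95.9900; S(2,2) = 88.7938
  k=3: S(3,0) = 107.8924; S(3,1) = 99.8039; S(3,2) = 92.3218; S(3,3) = 85.4007
  k=4: S(4,0) = 112.1792; S(4,1) = 103.7694; S(4,2) = 95.9900; S(4,3) = 88.7938; S(4,4) = 82.1372
Terminal payoffs V(N, i) = max(S_T - K, 0):
  V(4,0) = 14.829180; V(4,1) = 6.419357; V(4,2) = 0.000000; V(4,3) = 0.000000; V(4,4) = 0.000000
Backward induction: V(k, i) = exp(-r*dt) * [p * V(k+1, i) + (1-p) * V(k+1, i+1)].
  V(3,0) = exp(-r*dt) * [p*14.829180 + (1-p)*6.419357] = 10.521373
  V(3,1) = exp(-r*dt) * [p*6.419357 + (1-p)*0.000000] = 3.133585
  V(3,2) = exp(-r*dt) * [p*0.000000 + (1-p)*0.000000] = 0.000000
  V(3,3) = exp(-r*dt) * [p*0.000000 + (1-p)*0.000000] = 0.000000
  V(2,0) = exp(-r*dt) * [p*10.521373 + (1-p)*3.133585] = 6.738341
  V(2,1) = exp(-r*dt) * [p*3.133585 + (1-p)*0.000000] = 1.529648
  V(2,2) = exp(-r*dt) * [p*0.000000 + (1-p)*0.000000] = 0.000000
  V(1,0) = exp(-r*dt) * [p*6.738341 + (1-p)*1.529648] = 4.071488
  V(1,1) = exp(-r*dt) * [p*1.529648 + (1-p)*0.000000] = 0.746692
  V(0,0) = exp(-r*dt) * [p*4.071488 + (1-p)*0.746692] = 2.369306


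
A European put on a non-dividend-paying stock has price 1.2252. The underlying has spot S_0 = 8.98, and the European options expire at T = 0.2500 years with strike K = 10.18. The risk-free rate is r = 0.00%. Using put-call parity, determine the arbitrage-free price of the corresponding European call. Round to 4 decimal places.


Put-call parity: C - P = S_0 * exp(-qT) - K * exp(-rT).
S_0 * exp(-qT) = 8.9800 * 1.00000000 = 8.98000000
K * exp(-rT) = 10.1800 * 1.00000000 = 10.18000000
C = P + S*exp(-qT) - K*exp(-rT)
C = 1.2252 + 8.98000000 - 10.18000000 = 0.0252

Answer: Call price = 0.0252


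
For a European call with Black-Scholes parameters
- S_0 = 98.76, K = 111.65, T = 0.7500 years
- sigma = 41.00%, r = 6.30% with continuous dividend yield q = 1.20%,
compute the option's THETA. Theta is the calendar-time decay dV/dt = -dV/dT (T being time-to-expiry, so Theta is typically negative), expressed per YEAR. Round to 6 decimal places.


Answer: Theta = -10.941229

Derivation:
d1 = -0.0602382313; d2 = -0.4153086468
phi(d1) = 0.3982191268; exp(-qT) = 0.9910403788; exp(-rT) = 0.9538489056
Theta = -S*exp(-qT)*phi(d1)*sigma/(2*sqrt(T)) - r*K*exp(-rT)*N(d2) + q*S*exp(-qT)*N(d1)
N(d1) = 0.4759829484; N(d2) = 0.3389579861; sqrt(T) = 0.8660254038
Term 1 = -98.7600 * 0.9910403788 * 0.3982191268 * 0.4100 / (2 * 0.8660254038) = -9.2260918949
Term 2 = -0.0630 * 111.6500 * 0.9538489056 * 0.3389579861 = -2.2741794628
Term 3 = 0.0120 * 98.7600 * 0.9910403788 * 0.4759829484 = 0.5590428172
Theta = -9.2260918949 + (-2.2741794628) + (0.5590428172) = -10.941229


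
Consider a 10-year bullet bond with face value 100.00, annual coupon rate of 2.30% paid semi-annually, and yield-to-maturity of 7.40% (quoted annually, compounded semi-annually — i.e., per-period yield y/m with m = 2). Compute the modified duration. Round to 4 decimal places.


Coupon per period c = face * coupon_rate / m = 1.150000
Periods per year m = 2; per-period yield y/m = 0.037000
Number of cashflows N = 20
Cashflows (t years, CF_t, discount factor 1/(1+y/m)^(m*t), PV):
  t = 0.5000: CF_t = 1.150000, DF = 0.964320, PV = 1.108968
  t = 1.0000: CF_t = 1.150000, DF = 0.929913, PV = 1.069400
  t = 1.5000: CF_t = 1.150000, DF = 0.896734, PV = 1.031244
  t = 2.0000: CF_t = 1.150000, DF = 0.864739, PV = 0.994450
  t = 2.5000: CF_t = 1.150000, DF = 0.833885, PV = 0.958968
  t = 3.0000: CF_t = 1.150000, DF = 0.804132, PV = 0.924752
  t = 3.5000: CF_t = 1.150000, DF = 0.775441, PV = 0.891757
  t = 4.0000: CF_t = 1.150000, DF = 0.747773, PV = 0.859939
  t = 4.5000: CF_t = 1.150000, DF = 0.721093, PV = 0.829257
  t = 5.0000: CF_t = 1.150000, DF = 0.695364, PV = 0.799669
  t = 5.5000: CF_t = 1.150000, DF = 0.670554, PV = 0.771137
  t = 6.0000: CF_t = 1.150000, DF = 0.646629, PV = 0.743623
  t = 6.5000: CF_t = 1.150000, DF = 0.623557, PV = 0.717091
  t = 7.0000: CF_t = 1.150000, DF = 0.601309, PV = 0.691505
  t = 7.5000: CF_t = 1.150000, DF = 0.579854, PV = 0.666832
  t = 8.0000: CF_t = 1.150000, DF = 0.559165, PV = 0.643040
  t = 8.5000: CF_t = 1.150000, DF = 0.539214, PV = 0.620096
  t = 9.0000: CF_t = 1.150000, DF = 0.519975, PV = 0.597971
  t = 9.5000: CF_t = 1.150000, DF = 0.501422, PV = 0.576636
  t = 10.0000: CF_t = 101.150000, DF = 0.483532, PV = 48.909223
Price P = sum_t PV_t = 64.405557
First compute Macaulay numerator sum_t t * PV_t:
  t * PV_t at t = 0.5000: 0.554484
  t * PV_t at t = 1.0000: 1.069400
  t * PV_t at t = 1.5000: 1.546866
  t * PV_t at t = 2.0000: 1.988899
  t * PV_t at t = 2.5000: 2.397420
  t * PV_t at t = 3.0000: 2.774256
  t * PV_t at t = 3.5000: 3.121150
  t * PV_t at t = 4.0000: 3.439757
  t * PV_t at t = 4.5000: 3.731656
  t * PV_t at t = 5.0000: 3.998345
  t * PV_t at t = 5.5000: 4.241253
  t * PV_t at t = 6.0000: 4.461737
  t * PV_t at t = 6.5000: 4.661089
  t * PV_t at t = 7.0000: 4.840534
  t * PV_t at t = 7.5000: 5.001241
  t * PV_t at t = 8.0000: 5.144317
  t * PV_t at t = 8.5000: 5.270817
  t * PV_t at t = 9.0000: 5.381740
  t * PV_t at t = 9.5000: 5.478038
  t * PV_t at t = 10.0000: 489.092225
Macaulay duration D = 558.195226 / 64.405557 = 8.666880
Modified duration = D / (1 + y/m) = 8.666880 / (1 + 0.037000) = 8.357647

Answer: Modified duration = 8.3576


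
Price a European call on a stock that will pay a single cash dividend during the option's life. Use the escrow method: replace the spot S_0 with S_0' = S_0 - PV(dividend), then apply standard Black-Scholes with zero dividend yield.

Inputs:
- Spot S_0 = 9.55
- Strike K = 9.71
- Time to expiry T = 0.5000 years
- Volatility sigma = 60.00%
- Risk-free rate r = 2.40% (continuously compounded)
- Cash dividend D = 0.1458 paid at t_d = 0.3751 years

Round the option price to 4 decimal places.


PV(D) = D * exp(-r * t_d) = 0.1458 * 0.99103800 = 0.14449334
S_0' = S_0 - PV(D) = 9.5500 - 0.14449334 = 9.40550666
d1 = (ln(S_0'/K) + (r + sigma^2/2)*T) / (sigma*sqrt(T)) = 0.16531933
d2 = d1 - sigma*sqrt(T) = -0.25894474
exp(-rT) = 0.98807171
N(d1) = 0.56565368; N(d2) = 0.39783894
C = S_0' * N(d1) - K * exp(-rT) * N(d2) = 9.40550666 * 0.56565368 - 9.7100 * 0.98807171 * 0.39783894 = 1.5033

Answer: Price = 1.5033


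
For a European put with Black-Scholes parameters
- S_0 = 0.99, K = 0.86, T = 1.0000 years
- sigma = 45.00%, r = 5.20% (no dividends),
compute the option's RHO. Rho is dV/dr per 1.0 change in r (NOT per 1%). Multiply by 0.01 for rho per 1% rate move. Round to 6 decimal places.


Answer: Rho = -0.342422

Derivation:
d1 = 0.6533834531; d2 = 0.2033834531
phi(d1) = 0.3222610004; exp(-qT) = 1.0000000000; exp(-rT) = 0.9493288668
N(-d2) = 0.4194176660
Rho = -K*T*exp(-rT)*N(-d2) = -0.8600 * 1.0000 * 0.9493288668 * 0.4194176660 = -0.342422


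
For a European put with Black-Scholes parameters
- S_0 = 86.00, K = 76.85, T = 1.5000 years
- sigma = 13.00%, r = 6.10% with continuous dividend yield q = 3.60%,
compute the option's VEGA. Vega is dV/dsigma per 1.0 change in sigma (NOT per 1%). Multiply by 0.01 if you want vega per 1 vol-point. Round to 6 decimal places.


Answer: Vega = 23.623407

Derivation:
d1 = 1.0216685191; d2 = 0.8624516858
phi(d1) = 0.2367283934; exp(-qT) = 0.9474321065; exp(-rT) = 0.9125613162
Vega = S * exp(-qT) * phi(d1) * sqrt(T) = 86.0000 * 0.9474321065 * 0.2367283934 * 1.2247448714 = 23.623407


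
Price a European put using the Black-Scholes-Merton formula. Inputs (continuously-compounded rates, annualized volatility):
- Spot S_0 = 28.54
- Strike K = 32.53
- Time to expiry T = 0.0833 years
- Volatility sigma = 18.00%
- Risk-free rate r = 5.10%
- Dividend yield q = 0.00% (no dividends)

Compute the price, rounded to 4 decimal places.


Answer: Price = 3.8559

Derivation:
d1 = (ln(S/K) + (r - q + 0.5*sigma^2) * T) / (sigma * sqrt(T)) = -2.41108069
d2 = d1 - sigma * sqrt(T) = -2.46303182
exp(-rT) = 0.99576071; exp(-qT) = 1.00000000
P = K * exp(-rT) * N(-d2) - S_0 * exp(-qT) * N(-d1)
N(-d1) = 0.99204734; N(-d2) = 0.99311162
P = 32.5300 * 0.99576071 * 0.99311162 - 28.5400 * 1.00000000 * 0.99204734 = 3.8559


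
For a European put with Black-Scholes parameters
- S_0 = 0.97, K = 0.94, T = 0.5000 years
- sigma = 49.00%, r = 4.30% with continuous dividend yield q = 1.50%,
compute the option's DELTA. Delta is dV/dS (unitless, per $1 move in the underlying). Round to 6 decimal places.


Answer: Delta = -0.377600

Derivation:
d1 = 0.3043191219; d2 = -0.0421632009
phi(d1) = 0.3808904046; exp(-qT) = 0.9925280548; exp(-rT) = 0.9787294775
N(-d1) = 0.3804423892
Delta = -exp(-qT) * N(-d1) = -0.9925280548 * 0.3804423892 = -0.377600


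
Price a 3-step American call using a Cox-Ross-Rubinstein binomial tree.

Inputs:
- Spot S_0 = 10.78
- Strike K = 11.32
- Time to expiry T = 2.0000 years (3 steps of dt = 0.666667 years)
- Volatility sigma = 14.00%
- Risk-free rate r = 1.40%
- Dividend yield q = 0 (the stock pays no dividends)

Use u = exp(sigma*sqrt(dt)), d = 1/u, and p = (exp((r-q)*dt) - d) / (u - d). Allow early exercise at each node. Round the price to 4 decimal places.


Answer: Price = V(0,0) = 0.7920

Derivation:
dt = T/N = 0.666667
u = exp(sigma*sqrt(dt)) = 1.121099; d = 1/u = 0.891982
p = (exp((r-q)*dt) - d) / (u - d) = 0.512380
Discount per step: exp(-r*dt) = 0.990710
Stock lattice S(k, i) with i counting down-moves:
  k=0: S(0,0) = 10.7800
  k=1: S(1,0) = 12.0854; S(1,1) = 9.6156
  k=2: S(2,0) = 13.5490; S(2,1) = 10.7800; S(2,2) = 8.5769
  k=3: S(3,0) = 15.1898; S(3,1) = 12.0854; S(3,2) = 9.6156; S(3,3) = 7.6504
Terminal payoffs V(N, i) = max(S_T - K, 0):
  V(3,0) = 3.869754; V(3,1) = 0.765448; V(3,2) = 0.000000; V(3,3) = 0.000000
Backward induction: V(k, i) = exp(-r*dt) * [p * V(k+1, i) + (1-p) * V(k+1, i+1)]; then take max(V_cont, immediate exercise) for American.
  V(2,0) = exp(-r*dt) * [p*3.869754 + (1-p)*0.765448] = 2.334146; exercise = 2.228985; V(2,0) = max -> 2.334146
  V(2,1) = exp(-r*dt) * [p*0.765448 + (1-p)*0.000000] = 0.388557; exercise = 0.000000; V(2,1) = max -> 0.388557
  V(2,2) = exp(-r*dt) * [p*0.000000 + (1-p)*0.000000] = 0.000000; exercise = 0.000000; V(2,2) = max -> 0.000000
  V(1,0) = exp(-r*dt) * [p*2.334146 + (1-p)*0.388557] = 1.372568; exercise = 0.765448; V(1,0) = max -> 1.372568
  V(1,1) = exp(-r*dt) * [p*0.388557 + (1-p)*0.000000] = 0.197240; exercise = 0.000000; V(1,1) = max -> 0.197240
  V(0,0) = exp(-r*dt) * [p*1.372568 + (1-p)*0.197240] = 0.792028; exercise = 0.000000; V(0,0) = max -> 0.792028


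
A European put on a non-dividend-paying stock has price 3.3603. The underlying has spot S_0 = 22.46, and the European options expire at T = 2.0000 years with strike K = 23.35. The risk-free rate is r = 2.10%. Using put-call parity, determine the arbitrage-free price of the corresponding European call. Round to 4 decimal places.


Answer: Call price = 3.4307

Derivation:
Put-call parity: C - P = S_0 * exp(-qT) - K * exp(-rT).
S_0 * exp(-qT) = 22.4600 * 1.00000000 = 22.46000000
K * exp(-rT) = 23.3500 * 0.95886978 = 22.38960938
C = P + S*exp(-qT) - K*exp(-rT)
C = 3.3603 + 22.46000000 - 22.38960938 = 3.4307


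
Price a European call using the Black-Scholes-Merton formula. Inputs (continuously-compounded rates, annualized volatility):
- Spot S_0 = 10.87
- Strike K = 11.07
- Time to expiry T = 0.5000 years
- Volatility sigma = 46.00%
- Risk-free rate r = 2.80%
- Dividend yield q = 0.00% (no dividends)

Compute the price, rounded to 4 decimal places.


Answer: Price = 1.3844

Derivation:
d1 = (ln(S/K) + (r - q + 0.5*sigma^2) * T) / (sigma * sqrt(T)) = 0.14962365
d2 = d1 - sigma * sqrt(T) = -0.17564546
exp(-rT) = 0.98609754; exp(-qT) = 1.00000000
C = S_0 * exp(-qT) * N(d1) - K * exp(-rT) * N(d2)
N(d1) = 0.55946923; N(d2) = 0.43028624
C = 10.8700 * 1.00000000 * 0.55946923 - 11.0700 * 0.98609754 * 0.43028624 = 1.3844


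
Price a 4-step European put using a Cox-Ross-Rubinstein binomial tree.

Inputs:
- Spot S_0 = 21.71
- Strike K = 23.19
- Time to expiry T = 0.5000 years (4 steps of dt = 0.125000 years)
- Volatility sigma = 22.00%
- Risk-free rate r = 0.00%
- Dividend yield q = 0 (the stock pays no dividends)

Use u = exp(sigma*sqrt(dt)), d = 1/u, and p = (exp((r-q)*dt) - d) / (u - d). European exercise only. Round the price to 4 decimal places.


Answer: Price = V(0,0) = 2.3250

Derivation:
dt = T/N = 0.125000
u = exp(sigma*sqrt(dt)) = 1.080887; d = 1/u = 0.925166
p = (exp((r-q)*dt) - d) / (u - d) = 0.480564
Discount per step: exp(-r*dt) = 1.000000
Stock lattice S(k, i) with i counting down-moves:
  k=0: S(0,0) = 21.7100
  k=1: S(1,0) = 23.4661; S(1,1) = 20.0854
  k=2: S(2,0) = 25.3641; S(2,1) = 21.7100; S(2,2) = 18.5823
  k=3: S(3,0) = 27.4158; S(3,1) = 23.4661; S(3,2) = 20.0854; S(3,3) = 17.1917
  k=4: S(4,0) = 29.6333; S(4,1) = 25.3641; S(4,2) = 21.7100; S(4,3) = 18.5823; S(4,4) = 15.9052
Terminal payoffs V(N, i) = max(K - S_T, 0):
  V(4,0) = 0.000000; V(4,1) = 0.000000; V(4,2) = 1.480000; V(4,3) = 4.607700; V(4,4) = 7.284802
Backward induction: V(k, i) = exp(-r*dt) * [p * V(k+1, i) + (1-p) * V(k+1, i+1)].
  V(3,0) = exp(-r*dt) * [p*0.000000 + (1-p)*0.000000] = 0.000000
  V(3,1) = exp(-r*dt) * [p*0.000000 + (1-p)*1.480000] = 0.768765
  V(3,2) = exp(-r*dt) * [p*1.480000 + (1-p)*4.607700] = 3.104639
  V(3,3) = exp(-r*dt) * [p*4.607700 + (1-p)*7.284802] = 5.998282
  V(2,0) = exp(-r*dt) * [p*0.000000 + (1-p)*0.768765] = 0.399324
  V(2,1) = exp(-r*dt) * [p*0.768765 + (1-p)*3.104639] = 1.982101
  V(2,2) = exp(-r*dt) * [p*3.104639 + (1-p)*5.998282] = 4.607700
  V(1,0) = exp(-r*dt) * [p*0.399324 + (1-p)*1.982101] = 1.221475
  V(1,1) = exp(-r*dt) * [p*1.982101 + (1-p)*4.607700] = 3.345931
  V(0,0) = exp(-r*dt) * [p*1.221475 + (1-p)*3.345931] = 2.324993


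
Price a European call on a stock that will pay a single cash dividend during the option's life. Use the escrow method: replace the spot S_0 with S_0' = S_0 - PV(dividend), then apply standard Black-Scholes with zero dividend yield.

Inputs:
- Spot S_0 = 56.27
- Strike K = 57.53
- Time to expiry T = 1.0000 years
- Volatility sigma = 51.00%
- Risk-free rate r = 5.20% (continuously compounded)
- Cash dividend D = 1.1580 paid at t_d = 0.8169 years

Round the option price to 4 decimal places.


Answer: Price = 11.3223

Derivation:
PV(D) = D * exp(-r * t_d) = 1.1580 * 0.95841078 = 1.10983969
S_0' = S_0 - PV(D) = 56.2700 - 1.10983969 = 55.16016031
d1 = (ln(S_0'/K) + (r + sigma^2/2)*T) / (sigma*sqrt(T)) = 0.27447923
d2 = d1 - sigma*sqrt(T) = -0.23552077
exp(-rT) = 0.94932887
N(d1) = 0.60814182; N(d2) = 0.40690228
C = S_0' * N(d1) - K * exp(-rT) * N(d2) = 55.16016031 * 0.60814182 - 57.5300 * 0.94932887 * 0.40690228 = 11.3223


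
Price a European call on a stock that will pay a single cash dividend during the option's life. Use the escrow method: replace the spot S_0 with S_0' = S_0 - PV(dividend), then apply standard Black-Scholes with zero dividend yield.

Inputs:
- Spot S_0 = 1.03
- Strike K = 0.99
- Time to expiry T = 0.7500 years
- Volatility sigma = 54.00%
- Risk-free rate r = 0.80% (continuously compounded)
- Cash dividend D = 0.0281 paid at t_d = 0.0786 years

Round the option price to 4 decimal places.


Answer: Price = 0.1926

Derivation:
PV(D) = D * exp(-r * t_d) = 0.0281 * 0.99937140 = 0.02808234
S_0' = S_0 - PV(D) = 1.0300 - 0.02808234 = 1.00191766
d1 = (ln(S_0'/K) + (r + sigma^2/2)*T) / (sigma*sqrt(T)) = 0.27224452
d2 = d1 - sigma*sqrt(T) = -0.19540920
exp(-rT) = 0.99401796
N(d1) = 0.60728299; N(d2) = 0.42253631
C = S_0' * N(d1) - K * exp(-rT) * N(d2) = 1.00191766 * 0.60728299 - 0.9900 * 0.99401796 * 0.42253631 = 0.1926
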